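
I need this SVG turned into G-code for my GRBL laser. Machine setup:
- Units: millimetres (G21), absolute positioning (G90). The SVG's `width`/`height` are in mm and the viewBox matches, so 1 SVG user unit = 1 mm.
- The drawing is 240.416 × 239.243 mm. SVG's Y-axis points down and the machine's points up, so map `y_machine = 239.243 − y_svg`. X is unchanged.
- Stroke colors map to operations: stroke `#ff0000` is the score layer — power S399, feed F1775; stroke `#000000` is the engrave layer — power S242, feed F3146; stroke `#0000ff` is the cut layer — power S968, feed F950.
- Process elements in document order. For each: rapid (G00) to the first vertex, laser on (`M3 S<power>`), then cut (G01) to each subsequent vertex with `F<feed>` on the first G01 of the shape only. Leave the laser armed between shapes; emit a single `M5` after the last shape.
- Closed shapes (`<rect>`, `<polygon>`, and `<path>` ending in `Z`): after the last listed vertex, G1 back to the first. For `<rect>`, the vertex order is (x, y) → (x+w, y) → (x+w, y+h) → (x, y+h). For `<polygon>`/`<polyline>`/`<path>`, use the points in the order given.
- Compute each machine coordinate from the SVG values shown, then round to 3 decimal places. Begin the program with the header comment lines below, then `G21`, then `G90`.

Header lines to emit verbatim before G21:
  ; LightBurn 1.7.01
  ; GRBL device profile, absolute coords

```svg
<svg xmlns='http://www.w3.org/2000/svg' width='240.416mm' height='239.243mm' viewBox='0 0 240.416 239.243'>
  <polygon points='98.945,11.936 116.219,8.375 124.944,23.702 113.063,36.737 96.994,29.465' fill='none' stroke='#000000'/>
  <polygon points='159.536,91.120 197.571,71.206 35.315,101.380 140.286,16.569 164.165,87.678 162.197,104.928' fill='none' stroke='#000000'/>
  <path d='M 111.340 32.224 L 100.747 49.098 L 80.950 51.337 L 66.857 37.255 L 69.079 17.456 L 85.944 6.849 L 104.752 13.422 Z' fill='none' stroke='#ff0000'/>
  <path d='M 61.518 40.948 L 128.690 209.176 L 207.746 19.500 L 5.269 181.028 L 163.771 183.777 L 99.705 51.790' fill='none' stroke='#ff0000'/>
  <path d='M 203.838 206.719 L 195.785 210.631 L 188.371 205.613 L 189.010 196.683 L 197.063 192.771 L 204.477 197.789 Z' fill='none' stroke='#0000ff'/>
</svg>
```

; LightBurn 1.7.01
; GRBL device profile, absolute coords
G21
G90
G00 X98.945 Y227.307
M3 S242
G01 X116.219 Y230.868 F3146
G01 X124.944 Y215.541
G01 X113.063 Y202.506
G01 X96.994 Y209.778
G01 X98.945 Y227.307
G00 X159.536 Y148.123
M3 S242
G01 X197.571 Y168.037 F3146
G01 X35.315 Y137.863
G01 X140.286 Y222.674
G01 X164.165 Y151.565
G01 X162.197 Y134.315
G01 X159.536 Y148.123
G00 X111.340 Y207.019
M3 S399
G01 X100.747 Y190.145 F1775
G01 X80.950 Y187.906
G01 X66.857 Y201.988
G01 X69.079 Y221.787
G01 X85.944 Y232.394
G01 X104.752 Y225.821
G01 X111.340 Y207.019
G00 X61.518 Y198.295
M3 S399
G01 X128.690 Y30.067 F1775
G01 X207.746 Y219.743
G01 X5.269 Y58.215
G01 X163.771 Y55.466
G01 X99.705 Y187.453
G00 X203.838 Y32.524
M3 S968
G01 X195.785 Y28.612 F950
G01 X188.371 Y33.630
G01 X189.010 Y42.560
G01 X197.063 Y46.472
G01 X204.477 Y41.454
G01 X203.838 Y32.524
M5

1 u = 1 mm; y_m = 239.243 − y.

[1] `<polygon>` regular polygon, #000000→engrave S242 F3146: (98.945,227.307) → (116.219,230.868) → (124.944,215.541) → (113.063,202.506) → (96.994,209.778) → (98.945,227.307) (closed)

[2] `<polygon>` closed polygon, #000000→engrave S242 F3146: (159.536,148.123) → (197.571,168.037) → (35.315,137.863) → (140.286,222.674) → (164.165,151.565) → (162.197,134.315) → (159.536,148.123) (closed)

[3] `<path>` regular polygon, #ff0000→score S399 F1775: (111.340,207.019) → (100.747,190.145) → (80.950,187.906) → (66.857,201.988) → (69.079,221.787) → (85.944,232.394) → (104.752,225.821) → (111.340,207.019) (closed)

[4] `<path>` open polyline, #ff0000→score S399 F1775: (61.518,198.295) → (128.690,30.067) → (207.746,219.743) → (5.269,58.215) → (163.771,55.466) → (99.705,187.453)

[5] `<path>` regular polygon, #0000ff→cut S968 F950: (203.838,32.524) → (195.785,28.612) → (188.371,33.630) → (189.010,42.560) → (197.063,46.472) → (204.477,41.454) → (203.838,32.524) (closed)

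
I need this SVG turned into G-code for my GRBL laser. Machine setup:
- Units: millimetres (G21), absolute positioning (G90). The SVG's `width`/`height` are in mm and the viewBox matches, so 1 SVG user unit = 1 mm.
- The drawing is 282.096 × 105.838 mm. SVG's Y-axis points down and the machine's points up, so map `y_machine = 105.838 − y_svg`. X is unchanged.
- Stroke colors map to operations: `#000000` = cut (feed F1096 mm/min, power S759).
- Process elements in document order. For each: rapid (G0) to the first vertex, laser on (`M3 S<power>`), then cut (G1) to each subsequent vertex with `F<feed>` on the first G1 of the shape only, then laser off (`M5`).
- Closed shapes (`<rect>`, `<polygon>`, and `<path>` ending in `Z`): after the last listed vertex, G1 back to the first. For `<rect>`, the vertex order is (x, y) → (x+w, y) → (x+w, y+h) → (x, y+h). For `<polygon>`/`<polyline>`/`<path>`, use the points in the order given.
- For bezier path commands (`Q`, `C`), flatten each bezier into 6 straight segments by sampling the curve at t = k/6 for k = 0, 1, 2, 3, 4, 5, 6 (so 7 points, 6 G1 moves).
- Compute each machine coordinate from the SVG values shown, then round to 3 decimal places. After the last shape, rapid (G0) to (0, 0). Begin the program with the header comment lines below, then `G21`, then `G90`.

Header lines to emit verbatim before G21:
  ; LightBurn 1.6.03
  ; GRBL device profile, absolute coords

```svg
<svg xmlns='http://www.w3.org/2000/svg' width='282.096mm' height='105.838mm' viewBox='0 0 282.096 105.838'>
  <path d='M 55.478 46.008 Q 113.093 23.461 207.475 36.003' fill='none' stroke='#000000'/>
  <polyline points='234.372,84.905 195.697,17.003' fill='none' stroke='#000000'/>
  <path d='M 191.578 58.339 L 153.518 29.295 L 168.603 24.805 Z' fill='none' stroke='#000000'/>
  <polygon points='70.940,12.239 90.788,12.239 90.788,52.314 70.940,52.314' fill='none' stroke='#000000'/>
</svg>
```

1 u = 1 mm; y_m = 105.838 − y.

[1] `<path>` quadratic bezier, #000000→cut S759 F1096: (55.478,59.830) → (75.704,66.371) → (97.973,70.963) → (122.285,73.605) → (148.639,74.298) → (177.036,73.041) → (207.475,69.835)

[2] `<polyline>` line segment, #000000→cut S759 F1096: (234.372,20.933) → (195.697,88.835)

[3] `<path>` closed polygon, #000000→cut S759 F1096: (191.578,47.499) → (153.518,76.543) → (168.603,81.033) → (191.578,47.499) (closed)

[4] `<polygon>` rectangle, #000000→cut S759 F1096: (70.940,93.599) → (90.788,93.599) → (90.788,53.524) → (70.940,53.524) → (70.940,93.599) (closed)

; LightBurn 1.6.03
; GRBL device profile, absolute coords
G21
G90
G0 X55.478 Y59.830
M3 S759
G1 X75.704 Y66.371 F1096
G1 X97.973 Y70.963
G1 X122.285 Y73.605
G1 X148.639 Y74.298
G1 X177.036 Y73.041
G1 X207.475 Y69.835
M5
G0 X234.372 Y20.933
M3 S759
G1 X195.697 Y88.835 F1096
M5
G0 X191.578 Y47.499
M3 S759
G1 X153.518 Y76.543 F1096
G1 X168.603 Y81.033
G1 X191.578 Y47.499
M5
G0 X70.940 Y93.599
M3 S759
G1 X90.788 Y93.599 F1096
G1 X90.788 Y53.524
G1 X70.940 Y53.524
G1 X70.940 Y93.599
M5
G0 X0.000 Y0.000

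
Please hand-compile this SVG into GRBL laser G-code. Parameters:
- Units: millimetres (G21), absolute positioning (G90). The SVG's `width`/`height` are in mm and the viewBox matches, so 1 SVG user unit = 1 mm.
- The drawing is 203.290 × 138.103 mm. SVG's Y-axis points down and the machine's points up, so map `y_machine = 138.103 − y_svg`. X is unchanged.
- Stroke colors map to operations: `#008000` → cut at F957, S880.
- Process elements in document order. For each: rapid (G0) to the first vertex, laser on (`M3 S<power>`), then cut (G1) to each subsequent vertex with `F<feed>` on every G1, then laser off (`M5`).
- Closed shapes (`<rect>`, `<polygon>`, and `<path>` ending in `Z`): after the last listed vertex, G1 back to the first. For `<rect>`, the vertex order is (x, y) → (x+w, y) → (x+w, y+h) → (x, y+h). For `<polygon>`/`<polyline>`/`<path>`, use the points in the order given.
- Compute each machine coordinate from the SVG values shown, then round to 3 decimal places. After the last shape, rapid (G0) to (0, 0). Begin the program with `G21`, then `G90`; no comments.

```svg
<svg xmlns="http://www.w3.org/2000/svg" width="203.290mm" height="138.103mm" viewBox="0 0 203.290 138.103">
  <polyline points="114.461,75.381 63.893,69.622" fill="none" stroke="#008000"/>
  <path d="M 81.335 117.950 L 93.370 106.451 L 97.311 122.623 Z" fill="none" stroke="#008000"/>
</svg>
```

G21
G90
G0 X114.461 Y62.722
M3 S880
G1 X63.893 Y68.481 F957
M5
G0 X81.335 Y20.153
M3 S880
G1 X93.370 Y31.652 F957
G1 X97.311 Y15.480 F957
G1 X81.335 Y20.153 F957
M5
G0 X0.000 Y0.000

viewBox `0 0 203.290 138.103` with mm width/height → 1 unit = 1 mm. Flip: y_m = 138.103 − y_svg.

**Shape 1** — `<polyline>` line segment, stroke `#008000` → cut (S880, F957). Machine vertices: (114.461,62.722) → (63.893,68.481). Open path.

**Shape 2** — `<path>` regular polygon, stroke `#008000` → cut (S880, F957). Machine vertices: (81.335,20.153) → (93.370,31.652) → (97.311,15.480) → (81.335,20.153). Closed: final G1 returns to the first vertex.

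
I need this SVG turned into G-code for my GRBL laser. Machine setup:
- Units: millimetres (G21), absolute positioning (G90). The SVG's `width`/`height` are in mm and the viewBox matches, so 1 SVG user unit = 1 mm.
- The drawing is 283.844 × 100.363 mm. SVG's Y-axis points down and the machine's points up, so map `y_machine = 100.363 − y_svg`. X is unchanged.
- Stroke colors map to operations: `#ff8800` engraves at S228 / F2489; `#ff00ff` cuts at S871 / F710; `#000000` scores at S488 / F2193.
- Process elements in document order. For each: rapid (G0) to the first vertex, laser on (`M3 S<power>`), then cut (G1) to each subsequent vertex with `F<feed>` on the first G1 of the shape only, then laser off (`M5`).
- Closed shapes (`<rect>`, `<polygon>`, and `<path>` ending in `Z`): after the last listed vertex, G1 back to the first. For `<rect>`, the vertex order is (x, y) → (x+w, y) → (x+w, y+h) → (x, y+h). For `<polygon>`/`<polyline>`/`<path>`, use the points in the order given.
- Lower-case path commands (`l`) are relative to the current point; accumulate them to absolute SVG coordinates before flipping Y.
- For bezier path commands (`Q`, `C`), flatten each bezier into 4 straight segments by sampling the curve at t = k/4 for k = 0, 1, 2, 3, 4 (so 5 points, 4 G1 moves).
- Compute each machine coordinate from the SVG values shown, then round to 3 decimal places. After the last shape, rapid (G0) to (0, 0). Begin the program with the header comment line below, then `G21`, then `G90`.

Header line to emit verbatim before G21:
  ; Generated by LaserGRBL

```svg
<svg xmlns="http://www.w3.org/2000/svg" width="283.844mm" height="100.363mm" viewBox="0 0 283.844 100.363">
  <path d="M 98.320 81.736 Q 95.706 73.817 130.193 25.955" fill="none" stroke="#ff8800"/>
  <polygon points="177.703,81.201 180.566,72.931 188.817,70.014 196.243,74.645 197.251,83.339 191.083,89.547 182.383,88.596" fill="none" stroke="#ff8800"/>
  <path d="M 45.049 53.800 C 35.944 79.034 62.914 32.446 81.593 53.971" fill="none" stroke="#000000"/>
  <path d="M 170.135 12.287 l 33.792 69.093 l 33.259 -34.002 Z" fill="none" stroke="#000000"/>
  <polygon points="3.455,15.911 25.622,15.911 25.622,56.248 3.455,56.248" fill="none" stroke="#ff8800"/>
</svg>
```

1 u = 1 mm; y_m = 100.363 − y.

[1] `<path>` quadratic bezier, #ff8800→engrave S228 F2489: (98.320,18.627) → (99.332,25.083) → (104.981,36.532) → (115.268,52.973) → (130.193,74.408)

[2] `<polygon>` regular polygon, #ff8800→engrave S228 F2489: (177.703,19.162) → (180.566,27.432) → (188.817,30.349) → (196.243,25.718) → (197.251,17.024) → (191.083,10.816) → (182.383,11.767) → (177.703,19.162) (closed)

[3] `<path>` cubic bezier, #000000→score S488 F2193: (45.049,46.563) → (44.291,38.918) → (52.902,45.087) → (66.722,51.951) → (81.593,46.392)

[4] `<path>` closed polygon, #000000→score S488 F2193: (170.135,88.076) → (203.927,18.983) → (237.186,52.985) → (170.135,88.076) (closed)

[5] `<polygon>` rectangle, #ff8800→engrave S228 F2489: (3.455,84.452) → (25.622,84.452) → (25.622,44.115) → (3.455,44.115) → (3.455,84.452) (closed)

; Generated by LaserGRBL
G21
G90
G0 X98.320 Y18.627
M3 S228
G1 X99.332 Y25.083 F2489
G1 X104.981 Y36.532
G1 X115.268 Y52.973
G1 X130.193 Y74.408
M5
G0 X177.703 Y19.162
M3 S228
G1 X180.566 Y27.432 F2489
G1 X188.817 Y30.349
G1 X196.243 Y25.718
G1 X197.251 Y17.024
G1 X191.083 Y10.816
G1 X182.383 Y11.767
G1 X177.703 Y19.162
M5
G0 X45.049 Y46.563
M3 S488
G1 X44.291 Y38.918 F2193
G1 X52.902 Y45.087
G1 X66.722 Y51.951
G1 X81.593 Y46.392
M5
G0 X170.135 Y88.076
M3 S488
G1 X203.927 Y18.983 F2193
G1 X237.186 Y52.985
G1 X170.135 Y88.076
M5
G0 X3.455 Y84.452
M3 S228
G1 X25.622 Y84.452 F2489
G1 X25.622 Y44.115
G1 X3.455 Y44.115
G1 X3.455 Y84.452
M5
G0 X0.000 Y0.000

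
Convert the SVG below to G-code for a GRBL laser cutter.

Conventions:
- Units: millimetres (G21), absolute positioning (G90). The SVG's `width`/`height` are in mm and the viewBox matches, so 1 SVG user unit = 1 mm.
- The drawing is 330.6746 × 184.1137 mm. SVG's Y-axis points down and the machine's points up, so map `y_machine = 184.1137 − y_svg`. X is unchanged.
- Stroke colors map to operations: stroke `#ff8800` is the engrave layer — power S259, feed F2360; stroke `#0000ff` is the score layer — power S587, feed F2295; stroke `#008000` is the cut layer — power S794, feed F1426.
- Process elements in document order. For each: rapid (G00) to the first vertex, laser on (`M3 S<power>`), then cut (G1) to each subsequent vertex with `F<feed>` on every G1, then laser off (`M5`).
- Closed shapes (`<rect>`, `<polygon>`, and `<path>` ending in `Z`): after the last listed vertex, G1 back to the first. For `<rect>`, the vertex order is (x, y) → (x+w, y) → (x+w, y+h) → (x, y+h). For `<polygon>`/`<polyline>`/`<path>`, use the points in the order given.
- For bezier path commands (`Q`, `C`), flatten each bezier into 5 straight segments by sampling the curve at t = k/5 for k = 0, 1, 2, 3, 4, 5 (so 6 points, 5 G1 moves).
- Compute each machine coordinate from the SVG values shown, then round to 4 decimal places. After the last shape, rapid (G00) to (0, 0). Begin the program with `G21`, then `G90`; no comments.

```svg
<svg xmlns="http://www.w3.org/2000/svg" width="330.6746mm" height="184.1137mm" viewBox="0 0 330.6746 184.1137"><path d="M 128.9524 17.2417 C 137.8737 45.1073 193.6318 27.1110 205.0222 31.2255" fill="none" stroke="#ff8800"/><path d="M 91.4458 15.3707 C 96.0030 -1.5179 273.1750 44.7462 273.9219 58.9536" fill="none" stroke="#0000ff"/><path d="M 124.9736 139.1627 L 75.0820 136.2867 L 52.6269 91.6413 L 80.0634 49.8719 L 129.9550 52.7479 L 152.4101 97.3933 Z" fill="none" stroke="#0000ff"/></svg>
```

G21
G90
G00 X128.9524 Y166.8720
M3 S259
G1 X139.1960 Y155.1123 F2360
G1 X156.3025 Y151.0967 F2360
G1 X175.8943 Y151.5627 F2360
G1 X193.5935 Y153.2474 F2360
G1 X205.0222 Y152.8882 F2360
M5
G00 X91.4458 Y168.7430
M3 S587
G1 X112.1016 Y172.0595 F2295
G1 X157.4310 Y164.7894 F2295
G1 X210.6801 Y151.5028 F2295
G1 X255.0951 Y136.7697 F2295
G1 X273.9219 Y125.1601 F2295
M5
G00 X124.9736 Y44.9510
M3 S587
G1 X75.0820 Y47.8270 F2295
G1 X52.6269 Y92.4724 F2295
G1 X80.0634 Y134.2418 F2295
G1 X129.9550 Y131.3658 F2295
G1 X152.4101 Y86.7204 F2295
G1 X124.9736 Y44.9510 F2295
M5
G00 X0.0000 Y0.0000

viewBox `0 0 330.6746 184.1137` with mm width/height → 1 unit = 1 mm. Flip: y_m = 184.1137 − y_svg.

**Shape 1** — `<path>` cubic bezier, stroke `#ff8800` → engrave (S259, F2360). Control points (SVG): P0=(128.9524,17.2417), P1=(137.8737,45.1073), P2=(193.6318,27.1110), P3=(205.0222,31.2255); sampled at t=k/5. Machine vertices: (128.9524,166.8720) → (139.1960,155.1123) → (156.3025,151.0967) → (175.8943,151.5627) → (193.5935,153.2474) → (205.0222,152.8882). Open path.

**Shape 2** — `<path>` cubic bezier, stroke `#0000ff` → score (S587, F2295). Control points (SVG): P0=(91.4458,15.3707), P1=(96.0030,-1.5179), P2=(273.1750,44.7462), P3=(273.9219,58.9536); sampled at t=k/5. Machine vertices: (91.4458,168.7430) → (112.1016,172.0595) → (157.4310,164.7894) → (210.6801,151.5028) → (255.0951,136.7697) → (273.9219,125.1601). Open path.

**Shape 3** — `<path>` regular polygon, stroke `#0000ff` → score (S587, F2295). Machine vertices: (124.9736,44.9510) → (75.0820,47.8270) → (52.6269,92.4724) → (80.0634,134.2418) → (129.9550,131.3658) → (152.4101,86.7204) → (124.9736,44.9510). Closed: final G1 returns to the first vertex.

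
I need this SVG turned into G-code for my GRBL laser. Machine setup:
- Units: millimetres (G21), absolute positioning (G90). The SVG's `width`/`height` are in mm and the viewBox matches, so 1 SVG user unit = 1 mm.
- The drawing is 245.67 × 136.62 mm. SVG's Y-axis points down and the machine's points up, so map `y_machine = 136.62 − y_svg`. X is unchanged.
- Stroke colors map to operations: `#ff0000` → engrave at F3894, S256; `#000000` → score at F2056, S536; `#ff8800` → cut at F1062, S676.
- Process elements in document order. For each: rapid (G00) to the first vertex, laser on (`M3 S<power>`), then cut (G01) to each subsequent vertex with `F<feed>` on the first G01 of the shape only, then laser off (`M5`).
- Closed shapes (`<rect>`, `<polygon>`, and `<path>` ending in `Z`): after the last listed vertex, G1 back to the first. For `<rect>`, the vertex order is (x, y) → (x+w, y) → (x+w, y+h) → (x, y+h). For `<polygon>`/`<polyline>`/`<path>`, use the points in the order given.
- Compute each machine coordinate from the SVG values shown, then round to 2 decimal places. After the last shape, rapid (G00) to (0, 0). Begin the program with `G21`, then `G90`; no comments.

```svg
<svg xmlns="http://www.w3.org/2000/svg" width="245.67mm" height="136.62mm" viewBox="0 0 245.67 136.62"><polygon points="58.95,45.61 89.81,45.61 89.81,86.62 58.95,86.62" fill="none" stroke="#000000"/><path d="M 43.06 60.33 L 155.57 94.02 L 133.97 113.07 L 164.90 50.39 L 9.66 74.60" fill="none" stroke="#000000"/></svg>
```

G21
G90
G00 X58.95 Y91.01
M3 S536
G01 X89.81 Y91.01 F2056
G01 X89.81 Y50.00
G01 X58.95 Y50.00
G01 X58.95 Y91.01
M5
G00 X43.06 Y76.29
M3 S536
G01 X155.57 Y42.60 F2056
G01 X133.97 Y23.55
G01 X164.90 Y86.23
G01 X9.66 Y62.02
M5
G00 X0.00 Y0.00

viewBox `0 0 245.67 136.62` with mm width/height → 1 unit = 1 mm. Flip: y_m = 136.62 − y_svg.

**Shape 1** — `<polygon>` rectangle, stroke `#000000` → score (S536, F2056). Machine vertices: (58.95,91.01) → (89.81,91.01) → (89.81,50.00) → (58.95,50.00) → (58.95,91.01). Closed: final G1 returns to the first vertex.

**Shape 2** — `<path>` open polyline, stroke `#000000` → score (S536, F2056). Machine vertices: (43.06,76.29) → (155.57,42.60) → (133.97,23.55) → (164.90,86.23) → (9.66,62.02). Open path.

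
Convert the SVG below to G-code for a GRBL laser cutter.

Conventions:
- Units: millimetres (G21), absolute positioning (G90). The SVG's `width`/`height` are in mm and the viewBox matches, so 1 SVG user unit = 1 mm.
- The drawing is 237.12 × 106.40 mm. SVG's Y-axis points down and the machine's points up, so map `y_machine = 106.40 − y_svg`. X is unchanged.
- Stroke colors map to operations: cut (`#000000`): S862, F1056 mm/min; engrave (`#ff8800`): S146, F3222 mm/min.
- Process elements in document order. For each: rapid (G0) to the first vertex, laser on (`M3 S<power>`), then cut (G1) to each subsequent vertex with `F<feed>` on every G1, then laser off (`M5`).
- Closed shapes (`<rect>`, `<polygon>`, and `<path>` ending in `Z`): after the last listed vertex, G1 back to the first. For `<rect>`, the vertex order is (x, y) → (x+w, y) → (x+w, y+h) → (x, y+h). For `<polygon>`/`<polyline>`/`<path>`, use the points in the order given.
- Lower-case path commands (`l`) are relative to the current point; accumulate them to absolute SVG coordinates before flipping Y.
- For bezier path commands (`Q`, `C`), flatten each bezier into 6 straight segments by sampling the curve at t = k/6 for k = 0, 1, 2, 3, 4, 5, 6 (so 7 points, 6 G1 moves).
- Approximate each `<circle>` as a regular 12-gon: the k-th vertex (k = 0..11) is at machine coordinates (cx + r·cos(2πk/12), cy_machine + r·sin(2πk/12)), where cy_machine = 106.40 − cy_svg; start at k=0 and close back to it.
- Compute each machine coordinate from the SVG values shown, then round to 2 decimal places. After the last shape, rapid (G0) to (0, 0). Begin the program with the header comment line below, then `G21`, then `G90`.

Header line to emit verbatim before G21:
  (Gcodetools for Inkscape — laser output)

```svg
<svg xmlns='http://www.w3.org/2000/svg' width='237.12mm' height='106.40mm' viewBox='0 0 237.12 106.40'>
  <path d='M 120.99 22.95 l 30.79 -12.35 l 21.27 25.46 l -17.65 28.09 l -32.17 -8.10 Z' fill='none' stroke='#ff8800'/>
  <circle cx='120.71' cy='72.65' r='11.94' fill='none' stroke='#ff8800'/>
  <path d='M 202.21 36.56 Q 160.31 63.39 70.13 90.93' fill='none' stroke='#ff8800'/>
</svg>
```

viewBox `0 0 237.12 106.40` with mm width/height → 1 unit = 1 mm. Flip: y_m = 106.40 − y_svg.

**Shape 1** — `<path>` regular polygon, stroke `#ff8800` → engrave (S146, F3222). Machine vertices: (120.99,83.45) → (151.78,95.80) → (173.05,70.34) → (155.40,42.25) → (123.23,50.35) → (120.99,83.45). Closed: final G1 returns to the first vertex.

**Shape 2** — `<circle>` circle, stroke `#ff8800` → engrave (S146, F3222). Machine vertices: (132.65,33.75) → (131.05,39.72) → (126.68,44.09) → (120.71,45.69) → (114.74,44.09) → (110.37,39.72) → (108.77,33.75) → (110.37,27.78) → (114.74,23.41) → (120.71,21.81) → (126.68,23.41) → (131.05,27.78) → (132.65,33.75). Closed: final G1 returns to the first vertex.

**Shape 3** — `<path>` quadratic bezier, stroke `#ff8800` → engrave (S146, F3222). Control points (SVG): P0=(202.21,36.56), P1=(160.31,63.39), P2=(70.13,90.93); sampled at t=k/6. Machine vertices: (202.21,69.84) → (186.90,60.88) → (168.91,51.87) → (148.24,42.83) → (124.89,33.75) → (98.85,24.63) → (70.13,15.47). Open path.

(Gcodetools for Inkscape — laser output)
G21
G90
G0 X120.99 Y83.45
M3 S146
G1 X151.78 Y95.80 F3222
G1 X173.05 Y70.34 F3222
G1 X155.40 Y42.25 F3222
G1 X123.23 Y50.35 F3222
G1 X120.99 Y83.45 F3222
M5
G0 X132.65 Y33.75
M3 S146
G1 X131.05 Y39.72 F3222
G1 X126.68 Y44.09 F3222
G1 X120.71 Y45.69 F3222
G1 X114.74 Y44.09 F3222
G1 X110.37 Y39.72 F3222
G1 X108.77 Y33.75 F3222
G1 X110.37 Y27.78 F3222
G1 X114.74 Y23.41 F3222
G1 X120.71 Y21.81 F3222
G1 X126.68 Y23.41 F3222
G1 X131.05 Y27.78 F3222
G1 X132.65 Y33.75 F3222
M5
G0 X202.21 Y69.84
M3 S146
G1 X186.90 Y60.88 F3222
G1 X168.91 Y51.87 F3222
G1 X148.24 Y42.83 F3222
G1 X124.89 Y33.75 F3222
G1 X98.85 Y24.63 F3222
G1 X70.13 Y15.47 F3222
M5
G0 X0.00 Y0.00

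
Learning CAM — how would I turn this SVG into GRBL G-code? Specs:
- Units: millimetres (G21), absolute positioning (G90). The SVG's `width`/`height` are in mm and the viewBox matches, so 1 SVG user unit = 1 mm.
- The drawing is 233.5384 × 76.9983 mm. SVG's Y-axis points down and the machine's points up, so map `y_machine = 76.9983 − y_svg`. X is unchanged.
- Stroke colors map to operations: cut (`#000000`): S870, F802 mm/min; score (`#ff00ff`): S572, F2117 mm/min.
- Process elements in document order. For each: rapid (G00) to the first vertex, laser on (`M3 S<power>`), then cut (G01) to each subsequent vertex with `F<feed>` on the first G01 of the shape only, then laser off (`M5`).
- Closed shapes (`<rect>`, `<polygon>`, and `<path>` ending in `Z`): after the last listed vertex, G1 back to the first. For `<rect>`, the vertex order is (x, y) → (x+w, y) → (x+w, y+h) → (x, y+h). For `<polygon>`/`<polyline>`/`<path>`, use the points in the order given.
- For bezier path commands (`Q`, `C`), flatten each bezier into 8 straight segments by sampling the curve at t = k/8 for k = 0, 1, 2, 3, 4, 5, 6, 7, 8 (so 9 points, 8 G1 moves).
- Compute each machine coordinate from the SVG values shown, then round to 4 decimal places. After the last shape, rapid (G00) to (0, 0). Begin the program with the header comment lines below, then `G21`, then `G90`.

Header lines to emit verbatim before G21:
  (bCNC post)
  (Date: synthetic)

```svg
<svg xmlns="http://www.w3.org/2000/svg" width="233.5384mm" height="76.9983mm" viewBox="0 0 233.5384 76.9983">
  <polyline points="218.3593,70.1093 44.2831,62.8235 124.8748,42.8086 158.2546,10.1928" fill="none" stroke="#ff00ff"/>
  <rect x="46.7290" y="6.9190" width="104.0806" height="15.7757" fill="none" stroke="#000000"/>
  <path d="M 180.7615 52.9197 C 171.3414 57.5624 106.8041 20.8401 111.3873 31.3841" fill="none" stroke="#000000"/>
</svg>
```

(bCNC post)
(Date: synthetic)
G21
G90
G00 X218.3593 Y6.8890
M3 S572
G01 X44.2831 Y14.1748 F2117
G01 X124.8748 Y34.1897
G01 X158.2546 Y66.8055
M5
G00 X46.7290 Y70.0793
M3 S870
G01 X150.8096 Y70.0793 F802
G01 X150.8096 Y54.3036
G01 X46.7290 Y54.3036
G01 X46.7290 Y70.0793
M5
G00 X180.7615 Y24.0786
M3 S870
G01 X174.8880 Y24.1035 F802
G01 X165.3032 Y26.9676
G01 X153.4629 Y31.6325
G01 X140.8232 Y37.0594
G01 X128.8398 Y42.2096
G01 X118.9688 Y46.0446
G01 X112.6660 Y47.5257
G01 X111.3873 Y45.6142
M5
G00 X0.0000 Y0.0000

viewBox `0 0 233.5384 76.9983` with mm width/height → 1 unit = 1 mm. Flip: y_m = 76.9983 − y_svg.

**Shape 1** — `<polyline>` open polyline, stroke `#ff00ff` → score (S572, F2117). Machine vertices: (218.3593,6.8890) → (44.2831,14.1748) → (124.8748,34.1897) → (158.2546,66.8055). Open path.

**Shape 2** — `<rect>` rectangle, stroke `#000000` → cut (S870, F802). Machine vertices: (46.7290,70.0793) → (150.8096,70.0793) → (150.8096,54.3036) → (46.7290,54.3036) → (46.7290,70.0793). Closed: final G1 returns to the first vertex.

**Shape 3** — `<path>` cubic bezier, stroke `#000000` → cut (S870, F802). Control points (SVG): P0=(180.7615,52.9197), P1=(171.3414,57.5624), P2=(106.8041,20.8401), P3=(111.3873,31.3841); sampled at t=k/8. Machine vertices: (180.7615,24.0786) → (174.8880,24.1035) → (165.3032,26.9676) → (153.4629,31.6325) → (140.8232,37.0594) → (128.8398,42.2096) → (118.9688,46.0446) → (112.6660,47.5257) → (111.3873,45.6142). Open path.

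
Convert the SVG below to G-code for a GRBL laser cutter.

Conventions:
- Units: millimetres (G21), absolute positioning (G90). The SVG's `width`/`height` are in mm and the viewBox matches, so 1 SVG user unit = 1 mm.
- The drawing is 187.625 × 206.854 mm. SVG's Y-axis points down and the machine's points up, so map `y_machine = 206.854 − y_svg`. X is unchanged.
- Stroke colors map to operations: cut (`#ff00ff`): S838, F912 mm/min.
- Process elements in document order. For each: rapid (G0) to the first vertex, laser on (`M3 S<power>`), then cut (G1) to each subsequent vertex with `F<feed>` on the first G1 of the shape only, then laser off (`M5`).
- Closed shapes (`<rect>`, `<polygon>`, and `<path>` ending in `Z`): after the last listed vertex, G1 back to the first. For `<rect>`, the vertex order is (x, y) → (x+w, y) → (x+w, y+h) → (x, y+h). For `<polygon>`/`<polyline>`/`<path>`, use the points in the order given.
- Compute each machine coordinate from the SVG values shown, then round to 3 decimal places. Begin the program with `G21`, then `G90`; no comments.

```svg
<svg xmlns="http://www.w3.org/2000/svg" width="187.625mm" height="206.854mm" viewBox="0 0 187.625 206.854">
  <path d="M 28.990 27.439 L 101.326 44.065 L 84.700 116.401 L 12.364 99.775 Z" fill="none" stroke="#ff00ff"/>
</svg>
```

1 u = 1 mm; y_m = 206.854 − y.

[1] `<path>` regular polygon, #ff00ff→cut S838 F912: (28.990,179.415) → (101.326,162.789) → (84.700,90.453) → (12.364,107.079) → (28.990,179.415) (closed)

G21
G90
G0 X28.990 Y179.415
M3 S838
G1 X101.326 Y162.789 F912
G1 X84.700 Y90.453
G1 X12.364 Y107.079
G1 X28.990 Y179.415
M5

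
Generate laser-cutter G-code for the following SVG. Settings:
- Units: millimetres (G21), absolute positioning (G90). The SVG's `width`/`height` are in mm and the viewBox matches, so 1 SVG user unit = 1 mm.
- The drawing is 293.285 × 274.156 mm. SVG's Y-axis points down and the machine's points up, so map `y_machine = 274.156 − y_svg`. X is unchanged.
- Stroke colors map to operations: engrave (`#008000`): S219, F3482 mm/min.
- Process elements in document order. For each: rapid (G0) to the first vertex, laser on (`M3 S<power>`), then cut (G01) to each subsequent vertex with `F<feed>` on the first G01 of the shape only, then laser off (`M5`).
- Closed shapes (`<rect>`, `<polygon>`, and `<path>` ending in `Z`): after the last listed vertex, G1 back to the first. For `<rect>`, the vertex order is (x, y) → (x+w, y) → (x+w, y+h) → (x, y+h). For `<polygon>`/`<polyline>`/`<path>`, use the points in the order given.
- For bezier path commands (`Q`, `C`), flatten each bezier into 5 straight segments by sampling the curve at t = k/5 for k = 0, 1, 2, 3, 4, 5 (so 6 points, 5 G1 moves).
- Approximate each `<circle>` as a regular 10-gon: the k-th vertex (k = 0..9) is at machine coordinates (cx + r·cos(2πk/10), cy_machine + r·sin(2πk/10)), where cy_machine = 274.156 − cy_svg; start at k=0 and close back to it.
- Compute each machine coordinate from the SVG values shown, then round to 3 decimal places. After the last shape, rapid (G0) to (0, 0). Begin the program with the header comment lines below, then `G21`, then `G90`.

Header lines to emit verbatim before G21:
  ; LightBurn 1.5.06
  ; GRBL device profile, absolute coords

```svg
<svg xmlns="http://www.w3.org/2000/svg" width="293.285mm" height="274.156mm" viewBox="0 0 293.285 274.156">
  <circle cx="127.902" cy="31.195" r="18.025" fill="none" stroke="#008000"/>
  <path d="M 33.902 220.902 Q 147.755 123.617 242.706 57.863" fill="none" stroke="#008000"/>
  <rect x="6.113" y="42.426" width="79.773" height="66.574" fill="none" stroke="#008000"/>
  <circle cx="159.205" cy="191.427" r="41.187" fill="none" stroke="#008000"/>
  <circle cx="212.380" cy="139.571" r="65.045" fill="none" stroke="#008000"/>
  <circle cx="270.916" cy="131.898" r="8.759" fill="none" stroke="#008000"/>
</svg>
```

; LightBurn 1.5.06
; GRBL device profile, absolute coords
G21
G90
G0 X145.927 Y242.961
M3 S219
G01 X142.485 Y253.556 F3482
G01 X133.472 Y260.104
G01 X122.332 Y260.104
G01 X113.319 Y253.556
G01 X109.877 Y242.961
G01 X113.319 Y232.366
G01 X122.332 Y225.818
G01 X133.472 Y225.818
G01 X142.485 Y232.366
G01 X145.927 Y242.961
M5
G0 X33.902 Y53.254
M3 S219
G01 X78.687 Y90.907 F3482
G01 X121.960 Y126.037
G01 X163.721 Y158.645
G01 X203.970 Y188.730
G01 X242.706 Y216.293
M5
G0 X6.113 Y231.730
M3 S219
G01 X85.886 Y231.730 F3482
G01 X85.886 Y165.156
G01 X6.113 Y165.156
G01 X6.113 Y231.730
M5
G0 X200.392 Y82.729
M3 S219
G01 X192.526 Y106.938 F3482
G01 X171.932 Y121.900
G01 X146.478 Y121.900
G01 X125.884 Y106.938
G01 X118.018 Y82.729
G01 X125.884 Y58.520
G01 X146.478 Y43.558
G01 X171.932 Y43.558
G01 X192.526 Y58.520
G01 X200.392 Y82.729
M5
G0 X277.425 Y134.585
M3 S219
G01 X265.003 Y172.817 F3482
G01 X232.480 Y196.446
G01 X192.280 Y196.446
G01 X159.757 Y172.817
G01 X147.335 Y134.585
G01 X159.757 Y96.353
G01 X192.280 Y72.724
G01 X232.480 Y72.724
G01 X265.003 Y96.353
G01 X277.425 Y134.585
M5
G0 X279.675 Y142.258
M3 S219
G01 X278.002 Y147.406 F3482
G01 X273.623 Y150.588
G01 X268.209 Y150.588
G01 X263.830 Y147.406
G01 X262.157 Y142.258
G01 X263.830 Y137.110
G01 X268.209 Y133.928
G01 X273.623 Y133.928
G01 X278.002 Y137.110
G01 X279.675 Y142.258
M5
G0 X0.000 Y0.000

Since the viewBox matches the mm dimensions, user units are millimetres directly. The only transform is the Y-flip y_m = 274.156 − y_svg.

Shape 1 is a circle drawn with `<circle>`. Its stroke #008000 means engrave at S219, F3482. After flipping Y the toolpath is (145.927,242.961) → (142.485,253.556) → (133.472,260.104) → (122.332,260.104) → (113.319,253.556) → (109.877,242.961) → (113.319,232.366) → (122.332,225.818) → (133.472,225.818) → (142.485,232.366) → (145.927,242.961), returning to the start.

Shape 2 is a quadratic bezier drawn with `<path>`. Its stroke #008000 means engrave at S219, F3482. After flipping Y the toolpath is (33.902,53.254) → (78.687,90.907) → (121.960,126.037) → (163.721,158.645) → (203.970,188.730) → (242.706,216.293).

Shape 3 is a rectangle drawn with `<rect>`. Its stroke #008000 means engrave at S219, F3482. After flipping Y the toolpath is (6.113,231.730) → (85.886,231.730) → (85.886,165.156) → (6.113,165.156) → (6.113,231.730), returning to the start.

Shape 4 is a circle drawn with `<circle>`. Its stroke #008000 means engrave at S219, F3482. After flipping Y the toolpath is (200.392,82.729) → (192.526,106.938) → (171.932,121.900) → (146.478,121.900) → (125.884,106.938) → (118.018,82.729) → (125.884,58.520) → (146.478,43.558) → (171.932,43.558) → (192.526,58.520) → (200.392,82.729), returning to the start.

Shape 5 is a circle drawn with `<circle>`. Its stroke #008000 means engrave at S219, F3482. After flipping Y the toolpath is (277.425,134.585) → (265.003,172.817) → (232.480,196.446) → (192.280,196.446) → (159.757,172.817) → (147.335,134.585) → (159.757,96.353) → (192.280,72.724) → (232.480,72.724) → (265.003,96.353) → (277.425,134.585), returning to the start.

Shape 6 is a circle drawn with `<circle>`. Its stroke #008000 means engrave at S219, F3482. After flipping Y the toolpath is (279.675,142.258) → (278.002,147.406) → (273.623,150.588) → (268.209,150.588) → (263.830,147.406) → (262.157,142.258) → (263.830,137.110) → (268.209,133.928) → (273.623,133.928) → (278.002,137.110) → (279.675,142.258), returning to the start.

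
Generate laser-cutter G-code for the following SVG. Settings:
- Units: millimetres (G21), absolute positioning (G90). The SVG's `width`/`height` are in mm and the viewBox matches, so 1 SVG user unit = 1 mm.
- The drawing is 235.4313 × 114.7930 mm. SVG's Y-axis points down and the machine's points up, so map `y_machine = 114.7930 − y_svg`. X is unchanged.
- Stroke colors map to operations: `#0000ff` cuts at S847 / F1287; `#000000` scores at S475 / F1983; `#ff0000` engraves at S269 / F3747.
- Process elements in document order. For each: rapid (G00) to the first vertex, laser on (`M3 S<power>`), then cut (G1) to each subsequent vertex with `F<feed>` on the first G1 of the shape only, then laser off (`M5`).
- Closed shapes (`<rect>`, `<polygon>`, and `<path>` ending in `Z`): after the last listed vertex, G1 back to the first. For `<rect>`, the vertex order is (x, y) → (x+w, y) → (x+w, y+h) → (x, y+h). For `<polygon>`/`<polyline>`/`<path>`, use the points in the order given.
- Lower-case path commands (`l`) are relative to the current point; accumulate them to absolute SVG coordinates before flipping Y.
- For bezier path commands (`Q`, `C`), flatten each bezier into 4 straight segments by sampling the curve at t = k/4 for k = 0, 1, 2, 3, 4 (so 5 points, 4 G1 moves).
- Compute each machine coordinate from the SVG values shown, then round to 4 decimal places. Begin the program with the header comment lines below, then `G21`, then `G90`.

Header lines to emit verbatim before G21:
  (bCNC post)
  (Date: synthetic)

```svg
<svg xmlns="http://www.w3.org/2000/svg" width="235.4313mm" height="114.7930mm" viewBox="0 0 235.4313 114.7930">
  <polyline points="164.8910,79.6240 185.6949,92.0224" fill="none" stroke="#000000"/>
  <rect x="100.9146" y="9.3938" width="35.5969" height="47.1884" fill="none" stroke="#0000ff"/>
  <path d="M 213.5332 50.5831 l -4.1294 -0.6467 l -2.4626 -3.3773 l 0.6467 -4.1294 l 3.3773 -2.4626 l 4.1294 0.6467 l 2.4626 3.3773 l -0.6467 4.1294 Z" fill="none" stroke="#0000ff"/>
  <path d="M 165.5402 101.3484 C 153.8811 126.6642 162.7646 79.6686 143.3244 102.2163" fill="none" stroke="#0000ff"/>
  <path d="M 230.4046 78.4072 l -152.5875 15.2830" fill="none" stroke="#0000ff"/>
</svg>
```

viewBox `0 0 235.4313 114.7930` with mm width/height → 1 unit = 1 mm. Flip: y_m = 114.7930 − y_svg.

**Shape 1** — `<polyline>` line segment, stroke `#000000` → score (S475, F1983). Machine vertices: (164.8910,35.1690) → (185.6949,22.7706). Open path.

**Shape 2** — `<rect>` rectangle, stroke `#0000ff` → cut (S847, F1287). Machine vertices: (100.9146,105.3992) → (136.5115,105.3992) → (136.5115,58.2108) → (100.9146,58.2108) → (100.9146,105.3992). Closed: final G1 returns to the first vertex.

**Shape 3** — `<path>` regular polygon, stroke `#0000ff` → cut (S847, F1287). Machine vertices: (213.5332,64.2099) → (209.4038,64.8566) → (206.9412,68.2339) → (207.5879,72.3633) → (210.9652,74.8259) → (215.0946,74.1792) → (217.5572,70.8019) → (216.9105,66.6725) → (213.5332,64.2099). Closed: final G1 returns to the first vertex.

**Shape 4** — `<path>` cubic bezier, stroke `#0000ff` → cut (S847, F1287). Control points (SVG): P0=(165.5402,101.3484), P1=(153.8811,126.6642), P2=(162.7646,79.6686), P3=(143.3244,102.2163); sampled at t=k/4. Machine vertices: (165.5402,13.4446) → (159.8841,5.7997) → (157.3502,11.9726) → (153.3574,18.6646) → (143.3244,12.5767). Open path.

**Shape 5** — `<path>` line segment, stroke `#0000ff` → cut (S847, F1287). Machine vertices: (230.4046,36.3858) → (77.8171,21.1028). Open path.

(bCNC post)
(Date: synthetic)
G21
G90
G00 X164.8910 Y35.1690
M3 S475
G1 X185.6949 Y22.7706 F1983
M5
G00 X100.9146 Y105.3992
M3 S847
G1 X136.5115 Y105.3992 F1287
G1 X136.5115 Y58.2108
G1 X100.9146 Y58.2108
G1 X100.9146 Y105.3992
M5
G00 X213.5332 Y64.2099
M3 S847
G1 X209.4038 Y64.8566 F1287
G1 X206.9412 Y68.2339
G1 X207.5879 Y72.3633
G1 X210.9652 Y74.8259
G1 X215.0946 Y74.1792
G1 X217.5572 Y70.8019
G1 X216.9105 Y66.6725
G1 X213.5332 Y64.2099
M5
G00 X165.5402 Y13.4446
M3 S847
G1 X159.8841 Y5.7997 F1287
G1 X157.3502 Y11.9726
G1 X153.3574 Y18.6646
G1 X143.3244 Y12.5767
M5
G00 X230.4046 Y36.3858
M3 S847
G1 X77.8171 Y21.1028 F1287
M5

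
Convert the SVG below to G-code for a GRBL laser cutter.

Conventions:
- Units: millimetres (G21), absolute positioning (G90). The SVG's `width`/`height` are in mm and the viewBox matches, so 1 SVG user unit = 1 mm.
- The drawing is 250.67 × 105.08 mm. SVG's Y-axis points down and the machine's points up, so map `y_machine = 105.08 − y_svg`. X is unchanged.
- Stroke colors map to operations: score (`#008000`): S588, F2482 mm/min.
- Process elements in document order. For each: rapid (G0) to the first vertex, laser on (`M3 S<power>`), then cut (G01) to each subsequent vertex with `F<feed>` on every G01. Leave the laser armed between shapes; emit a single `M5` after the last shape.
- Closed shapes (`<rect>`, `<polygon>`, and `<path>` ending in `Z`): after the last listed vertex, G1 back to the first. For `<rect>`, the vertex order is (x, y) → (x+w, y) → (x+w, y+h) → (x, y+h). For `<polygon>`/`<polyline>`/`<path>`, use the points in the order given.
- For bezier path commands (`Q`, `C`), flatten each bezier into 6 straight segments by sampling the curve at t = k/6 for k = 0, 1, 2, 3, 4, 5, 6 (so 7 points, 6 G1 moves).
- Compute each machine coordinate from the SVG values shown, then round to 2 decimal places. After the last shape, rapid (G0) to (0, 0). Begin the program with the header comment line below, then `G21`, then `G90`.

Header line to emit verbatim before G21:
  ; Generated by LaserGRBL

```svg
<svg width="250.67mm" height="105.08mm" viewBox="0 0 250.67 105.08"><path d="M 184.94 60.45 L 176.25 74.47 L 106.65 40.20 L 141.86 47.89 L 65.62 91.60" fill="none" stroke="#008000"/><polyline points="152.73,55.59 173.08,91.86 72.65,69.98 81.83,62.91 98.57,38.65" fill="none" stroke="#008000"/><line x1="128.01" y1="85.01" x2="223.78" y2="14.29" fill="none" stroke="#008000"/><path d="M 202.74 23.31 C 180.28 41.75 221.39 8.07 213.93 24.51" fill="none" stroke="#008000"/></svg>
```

; Generated by LaserGRBL
G21
G90
G0 X184.94 Y44.63
M3 S588
G01 X176.25 Y30.61 F2482
G01 X106.65 Y64.88 F2482
G01 X141.86 Y57.19 F2482
G01 X65.62 Y13.48 F2482
G0 X152.73 Y49.49
M3 S588
G01 X173.08 Y13.22 F2482
G01 X72.65 Y35.10 F2482
G01 X81.83 Y42.17 F2482
G01 X98.57 Y66.43 F2482
G0 X128.01 Y20.07
M3 S588
G01 X223.78 Y90.79 F2482
G0 X202.74 Y81.77
M3 S588
G01 X196.29 Y76.42 F2482
G01 X197.32 Y76.92 F2482
G01 X202.71 Y80.42 F2482
G01 X209.35 Y84.09 F2482
G01 X214.13 Y85.09 F2482
G01 X213.93 Y80.57 F2482
M5
G0 X0.00 Y0.00

Since the viewBox matches the mm dimensions, user units are millimetres directly. The only transform is the Y-flip y_m = 105.08 − y_svg.

Shape 1 is a open polyline drawn with `<path>`. Its stroke #008000 means score at S588, F2482. After flipping Y the toolpath is (184.94,44.63) → (176.25,30.61) → (106.65,64.88) → (141.86,57.19) → (65.62,13.48).

Shape 2 is a open polyline drawn with `<polyline>`. Its stroke #008000 means score at S588, F2482. After flipping Y the toolpath is (152.73,49.49) → (173.08,13.22) → (72.65,35.10) → (81.83,42.17) → (98.57,66.43).

Shape 3 is a line segment drawn with `<line>`. Its stroke #008000 means score at S588, F2482. After flipping Y the toolpath is (128.01,20.07) → (223.78,90.79).

Shape 4 is a cubic bezier drawn with `<path>`. Its stroke #008000 means score at S588, F2482. After flipping Y the toolpath is (202.74,81.77) → (196.29,76.42) → (197.32,76.92) → (202.71,80.42) → (209.35,84.09) → (214.13,85.09) → (213.93,80.57).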